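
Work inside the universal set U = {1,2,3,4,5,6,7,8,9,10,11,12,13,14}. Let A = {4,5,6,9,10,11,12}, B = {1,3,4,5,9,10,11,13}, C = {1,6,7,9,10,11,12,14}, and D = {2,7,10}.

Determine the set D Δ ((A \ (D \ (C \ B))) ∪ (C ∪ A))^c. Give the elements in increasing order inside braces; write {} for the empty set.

C \ B = {6,7,12,14}
D \ (C \ B) = {2,10}
A \ (D \ (C \ B)) = {4,5,6,9,11,12}
C ∪ A = {1,4,5,6,7,9,10,11,12,14}
(A \ (D \ (C \ B))) ∪ (C ∪ A) = {1,4,5,6,7,9,10,11,12,14}
((A \ (D \ (C \ B))) ∪ (C ∪ A))^c = {2,3,8,13}
D Δ ((A \ (D \ (C \ B))) ∪ (C ∪ A))^c = {3,7,8,10,13}

{3,7,8,10,13}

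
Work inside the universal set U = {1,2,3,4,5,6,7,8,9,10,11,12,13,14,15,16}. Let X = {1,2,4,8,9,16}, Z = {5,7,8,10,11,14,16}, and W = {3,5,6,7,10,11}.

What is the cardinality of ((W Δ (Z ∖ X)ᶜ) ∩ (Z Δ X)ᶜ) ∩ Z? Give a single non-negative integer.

Z ∖ X = {5,7,10,11,14}
(Z ∖ X)ᶜ = {1,2,3,4,6,8,9,12,13,15,16}
W Δ (Z ∖ X)ᶜ = {1,2,4,5,7,8,9,10,11,12,13,15,16}
Z Δ X = {1,2,4,5,7,9,10,11,14}
(Z Δ X)ᶜ = {3,6,8,12,13,15,16}
(W Δ (Z ∖ X)ᶜ) ∩ (Z Δ X)ᶜ = {8,12,13,15,16}
((W Δ (Z ∖ X)ᶜ) ∩ (Z Δ X)ᶜ) ∩ Z = {8,16}
|((W Δ (Z ∖ X)ᶜ) ∩ (Z Δ X)ᶜ) ∩ Z| = 2

2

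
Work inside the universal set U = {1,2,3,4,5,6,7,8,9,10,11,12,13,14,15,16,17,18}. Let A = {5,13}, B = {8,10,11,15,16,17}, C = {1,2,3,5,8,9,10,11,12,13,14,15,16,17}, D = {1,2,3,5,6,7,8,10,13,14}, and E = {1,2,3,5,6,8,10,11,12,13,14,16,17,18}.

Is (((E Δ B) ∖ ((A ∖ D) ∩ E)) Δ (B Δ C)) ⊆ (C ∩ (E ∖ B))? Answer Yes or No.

E Δ B = {1,2,3,5,6,12,13,14,15,18}
A ∖ D = {}
(A ∖ D) ∩ E = {}
(E Δ B) ∖ ((A ∖ D) ∩ E) = {1,2,3,5,6,12,13,14,15,18}
B Δ C = {1,2,3,5,9,12,13,14}
((E Δ B) ∖ ((A ∖ D) ∩ E)) Δ (B Δ C) = {6,9,15,18}
E ∖ B = {1,2,3,5,6,12,13,14,18}
C ∩ (E ∖ B) = {1,2,3,5,12,13,14}
6 ∈ ((E Δ B) ∖ ((A ∖ D) ∩ E)) Δ (B Δ C) but 6 ∉ C ∩ (E ∖ B), so the inclusion fails.

No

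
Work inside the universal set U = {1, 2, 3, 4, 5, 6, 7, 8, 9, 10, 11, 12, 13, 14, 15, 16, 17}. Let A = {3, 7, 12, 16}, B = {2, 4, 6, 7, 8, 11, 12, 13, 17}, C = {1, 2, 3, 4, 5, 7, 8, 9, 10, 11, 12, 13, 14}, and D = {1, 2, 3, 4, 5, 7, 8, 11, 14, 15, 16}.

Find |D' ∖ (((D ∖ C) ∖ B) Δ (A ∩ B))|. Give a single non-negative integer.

5

D' = {6, 9, 10, 12, 13, 17}
D ∖ C = {15, 16}
(D ∖ C) ∖ B = {15, 16}
A ∩ B = {7, 12}
((D ∖ C) ∖ B) Δ (A ∩ B) = {7, 12, 15, 16}
D' ∖ (((D ∖ C) ∖ B) Δ (A ∩ B)) = {6, 9, 10, 13, 17}
|D' ∖ (((D ∖ C) ∖ B) Δ (A ∩ B))| = 5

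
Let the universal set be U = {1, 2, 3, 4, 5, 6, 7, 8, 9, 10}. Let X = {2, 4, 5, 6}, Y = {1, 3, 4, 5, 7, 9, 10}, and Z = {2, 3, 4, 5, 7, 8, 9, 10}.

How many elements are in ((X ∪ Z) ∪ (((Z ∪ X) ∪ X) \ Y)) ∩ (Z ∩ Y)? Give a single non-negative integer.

6

X ∪ Z = {2, 3, 4, 5, 6, 7, 8, 9, 10}
Z ∪ X = {2, 3, 4, 5, 6, 7, 8, 9, 10}
(Z ∪ X) ∪ X = {2, 3, 4, 5, 6, 7, 8, 9, 10}
((Z ∪ X) ∪ X) \ Y = {2, 6, 8}
(X ∪ Z) ∪ (((Z ∪ X) ∪ X) \ Y) = {2, 3, 4, 5, 6, 7, 8, 9, 10}
Z ∩ Y = {3, 4, 5, 7, 9, 10}
((X ∪ Z) ∪ (((Z ∪ X) ∪ X) \ Y)) ∩ (Z ∩ Y) = {3, 4, 5, 7, 9, 10}
|((X ∪ Z) ∪ (((Z ∪ X) ∪ X) \ Y)) ∩ (Z ∩ Y)| = 6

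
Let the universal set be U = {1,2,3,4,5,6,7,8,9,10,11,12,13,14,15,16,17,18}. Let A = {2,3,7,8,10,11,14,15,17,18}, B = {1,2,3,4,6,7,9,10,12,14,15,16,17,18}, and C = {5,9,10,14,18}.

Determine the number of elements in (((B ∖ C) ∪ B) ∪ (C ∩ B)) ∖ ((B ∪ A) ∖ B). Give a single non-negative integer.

B ∖ C = {1,2,3,4,6,7,12,15,16,17}
(B ∖ C) ∪ B = {1,2,3,4,6,7,9,10,12,14,15,16,17,18}
C ∩ B = {9,10,14,18}
((B ∖ C) ∪ B) ∪ (C ∩ B) = {1,2,3,4,6,7,9,10,12,14,15,16,17,18}
B ∪ A = {1,2,3,4,6,7,8,9,10,11,12,14,15,16,17,18}
(B ∪ A) ∖ B = {8,11}
(((B ∖ C) ∪ B) ∪ (C ∩ B)) ∖ ((B ∪ A) ∖ B) = {1,2,3,4,6,7,9,10,12,14,15,16,17,18}
|(((B ∖ C) ∪ B) ∪ (C ∩ B)) ∖ ((B ∪ A) ∖ B)| = 14

14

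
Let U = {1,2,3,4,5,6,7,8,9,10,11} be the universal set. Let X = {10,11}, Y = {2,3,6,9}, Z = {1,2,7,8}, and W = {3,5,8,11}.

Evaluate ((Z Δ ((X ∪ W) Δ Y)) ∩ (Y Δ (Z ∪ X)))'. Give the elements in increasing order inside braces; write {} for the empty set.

X ∪ W = {3,5,8,10,11}
(X ∪ W) Δ Y = {2,5,6,8,9,10,11}
Z Δ ((X ∪ W) Δ Y) = {1,5,6,7,9,10,11}
Z ∪ X = {1,2,7,8,10,11}
Y Δ (Z ∪ X) = {1,3,6,7,8,9,10,11}
(Z Δ ((X ∪ W) Δ Y)) ∩ (Y Δ (Z ∪ X)) = {1,6,7,9,10,11}
((Z Δ ((X ∪ W) Δ Y)) ∩ (Y Δ (Z ∪ X)))' = {2,3,4,5,8}

{2,3,4,5,8}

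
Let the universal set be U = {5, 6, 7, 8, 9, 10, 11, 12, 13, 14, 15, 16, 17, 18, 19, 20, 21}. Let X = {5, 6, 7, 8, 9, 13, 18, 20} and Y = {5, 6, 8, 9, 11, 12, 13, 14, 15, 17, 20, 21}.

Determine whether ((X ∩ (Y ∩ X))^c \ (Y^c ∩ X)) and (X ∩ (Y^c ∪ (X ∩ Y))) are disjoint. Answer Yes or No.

Yes

Y ∩ X = {5, 6, 8, 9, 13, 20}
X ∩ (Y ∩ X) = {5, 6, 8, 9, 13, 20}
(X ∩ (Y ∩ X))^c = {7, 10, 11, 12, 14, 15, 16, 17, 18, 19, 21}
Y^c = {7, 10, 16, 18, 19}
Y^c ∩ X = {7, 18}
(X ∩ (Y ∩ X))^c \ (Y^c ∩ X) = {10, 11, 12, 14, 15, 16, 17, 19, 21}
X ∩ Y = {5, 6, 8, 9, 13, 20}
Y^c ∪ (X ∩ Y) = {5, 6, 7, 8, 9, 10, 13, 16, 18, 19, 20}
X ∩ (Y^c ∪ (X ∩ Y)) = {5, 6, 7, 8, 9, 13, 18, 20}
{10, 11, 12, 14, 15, 16, 17, 19, 21} and {5, 6, 7, 8, 9, 13, 18, 20} share no elements.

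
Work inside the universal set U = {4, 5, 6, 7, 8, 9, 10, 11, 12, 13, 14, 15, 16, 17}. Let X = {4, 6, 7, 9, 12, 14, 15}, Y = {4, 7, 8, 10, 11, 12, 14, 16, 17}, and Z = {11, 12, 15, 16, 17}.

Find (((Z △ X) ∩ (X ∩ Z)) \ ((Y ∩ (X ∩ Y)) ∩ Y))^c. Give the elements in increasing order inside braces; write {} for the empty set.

Z △ X = {4, 6, 7, 9, 11, 14, 16, 17}
X ∩ Z = {12, 15}
(Z △ X) ∩ (X ∩ Z) = {}
X ∩ Y = {4, 7, 12, 14}
Y ∩ (X ∩ Y) = {4, 7, 12, 14}
(Y ∩ (X ∩ Y)) ∩ Y = {4, 7, 12, 14}
((Z △ X) ∩ (X ∩ Z)) \ ((Y ∩ (X ∩ Y)) ∩ Y) = {}
(((Z △ X) ∩ (X ∩ Z)) \ ((Y ∩ (X ∩ Y)) ∩ Y))^c = {4, 5, 6, 7, 8, 9, 10, 11, 12, 13, 14, 15, 16, 17}

{4, 5, 6, 7, 8, 9, 10, 11, 12, 13, 14, 15, 16, 17}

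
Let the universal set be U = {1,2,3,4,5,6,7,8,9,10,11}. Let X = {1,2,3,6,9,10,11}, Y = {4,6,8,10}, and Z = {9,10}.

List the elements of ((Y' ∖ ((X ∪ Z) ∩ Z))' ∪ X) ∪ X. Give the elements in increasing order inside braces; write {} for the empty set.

{1,2,3,4,6,8,9,10,11}

Y' = {1,2,3,5,7,9,11}
X ∪ Z = {1,2,3,6,9,10,11}
(X ∪ Z) ∩ Z = {9,10}
Y' ∖ ((X ∪ Z) ∩ Z) = {1,2,3,5,7,11}
(Y' ∖ ((X ∪ Z) ∩ Z))' = {4,6,8,9,10}
(Y' ∖ ((X ∪ Z) ∩ Z))' ∪ X = {1,2,3,4,6,8,9,10,11}
((Y' ∖ ((X ∪ Z) ∩ Z))' ∪ X) ∪ X = {1,2,3,4,6,8,9,10,11}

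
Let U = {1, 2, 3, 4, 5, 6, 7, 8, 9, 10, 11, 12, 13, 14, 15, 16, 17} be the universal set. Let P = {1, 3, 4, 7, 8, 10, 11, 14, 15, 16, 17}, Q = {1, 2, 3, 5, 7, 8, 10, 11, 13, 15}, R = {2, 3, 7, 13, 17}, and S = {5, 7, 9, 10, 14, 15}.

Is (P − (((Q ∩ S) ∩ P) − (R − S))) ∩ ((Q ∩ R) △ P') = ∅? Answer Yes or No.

No

Q ∩ S = {5, 7, 10, 15}
(Q ∩ S) ∩ P = {7, 10, 15}
R − S = {2, 3, 13, 17}
((Q ∩ S) ∩ P) − (R − S) = {7, 10, 15}
P − (((Q ∩ S) ∩ P) − (R − S)) = {1, 3, 4, 8, 11, 14, 16, 17}
Q ∩ R = {2, 3, 7, 13}
P' = {2, 5, 6, 9, 12, 13}
(Q ∩ R) △ P' = {3, 5, 6, 7, 9, 12}
3 lies in both, so they are not disjoint.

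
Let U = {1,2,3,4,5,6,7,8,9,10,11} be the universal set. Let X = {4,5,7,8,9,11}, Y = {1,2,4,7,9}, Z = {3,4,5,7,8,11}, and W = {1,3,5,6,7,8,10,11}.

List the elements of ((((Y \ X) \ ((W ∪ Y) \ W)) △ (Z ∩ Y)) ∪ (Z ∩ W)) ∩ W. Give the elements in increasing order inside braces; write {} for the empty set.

Y \ X = {1,2}
W ∪ Y = {1,2,3,4,5,6,7,8,9,10,11}
(W ∪ Y) \ W = {2,4,9}
(Y \ X) \ ((W ∪ Y) \ W) = {1}
Z ∩ Y = {4,7}
((Y \ X) \ ((W ∪ Y) \ W)) △ (Z ∩ Y) = {1,4,7}
Z ∩ W = {3,5,7,8,11}
(((Y \ X) \ ((W ∪ Y) \ W)) △ (Z ∩ Y)) ∪ (Z ∩ W) = {1,3,4,5,7,8,11}
((((Y \ X) \ ((W ∪ Y) \ W)) △ (Z ∩ Y)) ∪ (Z ∩ W)) ∩ W = {1,3,5,7,8,11}

{1,3,5,7,8,11}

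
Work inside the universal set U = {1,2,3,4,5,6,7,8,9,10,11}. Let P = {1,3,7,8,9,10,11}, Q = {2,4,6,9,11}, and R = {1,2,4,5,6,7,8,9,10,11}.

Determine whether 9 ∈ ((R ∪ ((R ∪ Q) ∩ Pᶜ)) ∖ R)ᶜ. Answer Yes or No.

9 ∈ R and 9 ∈ Q, so 9 ∈ R ∪ Q
9 ∈ P, so 9 ∉ Pᶜ
9 ∈ (R ∪ Q) and 9 ∉ Pᶜ, so 9 ∉ (R ∪ Q) ∩ Pᶜ
9 ∈ R and 9 ∉ ((R ∪ Q) ∩ Pᶜ), so 9 ∈ R ∪ ((R ∪ Q) ∩ Pᶜ)
9 ∈ (R ∪ ((R ∪ Q) ∩ Pᶜ)) and 9 ∈ R, so 9 ∉ (R ∪ ((R ∪ Q) ∩ Pᶜ)) ∖ R
9 ∈ ((R ∪ ((R ∪ Q) ∩ Pᶜ)) ∖ R)ᶜ since 9 ∉ ((R ∪ ((R ∪ Q) ∩ Pᶜ)) ∖ R)

Yes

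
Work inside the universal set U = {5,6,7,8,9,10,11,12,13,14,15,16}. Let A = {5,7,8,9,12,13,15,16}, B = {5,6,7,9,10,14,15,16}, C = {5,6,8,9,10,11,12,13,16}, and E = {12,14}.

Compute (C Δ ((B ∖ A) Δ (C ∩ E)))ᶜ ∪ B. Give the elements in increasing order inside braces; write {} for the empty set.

{5,6,7,9,10,12,14,15,16}

B ∖ A = {6,10,14}
C ∩ E = {12}
(B ∖ A) Δ (C ∩ E) = {6,10,12,14}
C Δ ((B ∖ A) Δ (C ∩ E)) = {5,8,9,11,13,14,16}
(C Δ ((B ∖ A) Δ (C ∩ E)))ᶜ = {6,7,10,12,15}
(C Δ ((B ∖ A) Δ (C ∩ E)))ᶜ ∪ B = {5,6,7,9,10,12,14,15,16}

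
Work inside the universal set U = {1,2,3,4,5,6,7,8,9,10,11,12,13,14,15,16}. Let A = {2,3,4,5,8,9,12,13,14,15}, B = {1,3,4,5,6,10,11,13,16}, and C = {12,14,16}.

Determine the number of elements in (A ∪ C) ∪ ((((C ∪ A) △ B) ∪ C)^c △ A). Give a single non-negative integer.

A ∪ C = {2,3,4,5,8,9,12,13,14,15,16}
C ∪ A = {2,3,4,5,8,9,12,13,14,15,16}
(C ∪ A) △ B = {1,2,6,8,9,10,11,12,14,15}
((C ∪ A) △ B) ∪ C = {1,2,6,8,9,10,11,12,14,15,16}
(((C ∪ A) △ B) ∪ C)^c = {3,4,5,7,13}
(((C ∪ A) △ B) ∪ C)^c △ A = {2,7,8,9,12,14,15}
(A ∪ C) ∪ ((((C ∪ A) △ B) ∪ C)^c △ A) = {2,3,4,5,7,8,9,12,13,14,15,16}
|(A ∪ C) ∪ ((((C ∪ A) △ B) ∪ C)^c △ A)| = 12

12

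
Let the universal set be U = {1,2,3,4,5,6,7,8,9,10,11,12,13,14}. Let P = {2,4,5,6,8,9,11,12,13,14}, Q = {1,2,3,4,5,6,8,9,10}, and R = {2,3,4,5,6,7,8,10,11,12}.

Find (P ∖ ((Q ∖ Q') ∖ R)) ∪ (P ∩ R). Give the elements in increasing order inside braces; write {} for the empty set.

Q' = {7,11,12,13,14}
Q ∖ Q' = {1,2,3,4,5,6,8,9,10}
(Q ∖ Q') ∖ R = {1,9}
P ∖ ((Q ∖ Q') ∖ R) = {2,4,5,6,8,11,12,13,14}
P ∩ R = {2,4,5,6,8,11,12}
(P ∖ ((Q ∖ Q') ∖ R)) ∪ (P ∩ R) = {2,4,5,6,8,11,12,13,14}

{2,4,5,6,8,11,12,13,14}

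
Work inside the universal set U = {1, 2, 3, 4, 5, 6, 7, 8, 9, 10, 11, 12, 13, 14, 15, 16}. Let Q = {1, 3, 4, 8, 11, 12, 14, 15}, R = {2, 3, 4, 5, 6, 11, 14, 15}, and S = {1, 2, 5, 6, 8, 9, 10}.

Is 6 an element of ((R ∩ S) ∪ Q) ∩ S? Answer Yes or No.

Yes

6 ∈ R and 6 ∈ S, so 6 ∈ R ∩ S
6 ∈ (R ∩ S) and 6 ∉ Q, so 6 ∈ (R ∩ S) ∪ Q
6 ∈ ((R ∩ S) ∪ Q) and 6 ∈ S, so 6 ∈ ((R ∩ S) ∪ Q) ∩ S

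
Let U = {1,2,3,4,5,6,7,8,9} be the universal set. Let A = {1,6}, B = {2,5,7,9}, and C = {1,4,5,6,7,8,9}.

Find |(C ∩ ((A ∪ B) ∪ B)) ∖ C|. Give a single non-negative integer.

0

A ∪ B = {1,2,5,6,7,9}
(A ∪ B) ∪ B = {1,2,5,6,7,9}
C ∩ ((A ∪ B) ∪ B) = {1,5,6,7,9}
(C ∩ ((A ∪ B) ∪ B)) ∖ C = {}
|(C ∩ ((A ∪ B) ∪ B)) ∖ C| = 0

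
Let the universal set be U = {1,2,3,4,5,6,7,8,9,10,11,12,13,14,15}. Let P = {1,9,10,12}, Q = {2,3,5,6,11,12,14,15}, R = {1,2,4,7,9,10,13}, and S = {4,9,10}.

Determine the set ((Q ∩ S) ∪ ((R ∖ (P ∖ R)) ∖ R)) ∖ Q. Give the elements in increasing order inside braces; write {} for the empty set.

{}

Q ∩ S = {}
P ∖ R = {12}
R ∖ (P ∖ R) = {1,2,4,7,9,10,13}
(R ∖ (P ∖ R)) ∖ R = {}
(Q ∩ S) ∪ ((R ∖ (P ∖ R)) ∖ R) = {}
((Q ∩ S) ∪ ((R ∖ (P ∖ R)) ∖ R)) ∖ Q = {}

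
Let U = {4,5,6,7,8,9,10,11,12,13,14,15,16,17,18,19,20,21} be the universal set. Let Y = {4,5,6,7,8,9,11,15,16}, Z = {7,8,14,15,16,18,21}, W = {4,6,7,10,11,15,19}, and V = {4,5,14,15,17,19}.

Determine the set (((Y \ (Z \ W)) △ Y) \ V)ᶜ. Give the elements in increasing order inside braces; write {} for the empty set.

Z \ W = {8,14,16,18,21}
Y \ (Z \ W) = {4,5,6,7,9,11,15}
(Y \ (Z \ W)) △ Y = {8,16}
((Y \ (Z \ W)) △ Y) \ V = {8,16}
(((Y \ (Z \ W)) △ Y) \ V)ᶜ = {4,5,6,7,9,10,11,12,13,14,15,17,18,19,20,21}

{4,5,6,7,9,10,11,12,13,14,15,17,18,19,20,21}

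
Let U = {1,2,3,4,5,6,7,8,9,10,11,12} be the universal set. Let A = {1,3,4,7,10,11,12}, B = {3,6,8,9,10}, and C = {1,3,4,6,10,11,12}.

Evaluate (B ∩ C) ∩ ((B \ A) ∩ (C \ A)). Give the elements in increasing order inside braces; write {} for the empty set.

B ∩ C = {3,6,10}
B \ A = {6,8,9}
C \ A = {6}
(B \ A) ∩ (C \ A) = {6}
(B ∩ C) ∩ ((B \ A) ∩ (C \ A)) = {6}

{6}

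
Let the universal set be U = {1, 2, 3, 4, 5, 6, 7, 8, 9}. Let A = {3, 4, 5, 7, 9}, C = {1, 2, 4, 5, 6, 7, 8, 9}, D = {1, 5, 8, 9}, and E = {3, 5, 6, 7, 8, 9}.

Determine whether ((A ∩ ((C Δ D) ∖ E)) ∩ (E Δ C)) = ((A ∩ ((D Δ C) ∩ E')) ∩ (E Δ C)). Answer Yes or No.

C Δ D = {2, 4, 6, 7}
(C Δ D) ∖ E = {2, 4}
A ∩ ((C Δ D) ∖ E) = {4}
E Δ C = {1, 2, 3, 4}
(A ∩ ((C Δ D) ∖ E)) ∩ (E Δ C) = {4}
D Δ C = {2, 4, 6, 7}
E' = {1, 2, 4}
(D Δ C) ∩ E' = {2, 4}
A ∩ ((D Δ C) ∩ E') = {4}
(A ∩ ((D Δ C) ∩ E')) ∩ (E Δ C) = {4}
Both equal {4}, so (A ∩ ((C Δ D) ∖ E)) ∩ (E Δ C) = (A ∩ ((D Δ C) ∩ E')) ∩ (E Δ C).

Yes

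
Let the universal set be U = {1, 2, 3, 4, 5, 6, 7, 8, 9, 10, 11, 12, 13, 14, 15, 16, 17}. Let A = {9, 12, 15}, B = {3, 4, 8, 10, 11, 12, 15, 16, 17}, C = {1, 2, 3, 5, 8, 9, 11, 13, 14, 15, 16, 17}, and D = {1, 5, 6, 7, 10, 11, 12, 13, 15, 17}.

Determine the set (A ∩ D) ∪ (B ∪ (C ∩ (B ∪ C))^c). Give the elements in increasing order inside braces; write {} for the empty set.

A ∩ D = {12, 15}
B ∪ C = {1, 2, 3, 4, 5, 8, 9, 10, 11, 12, 13, 14, 15, 16, 17}
C ∩ (B ∪ C) = {1, 2, 3, 5, 8, 9, 11, 13, 14, 15, 16, 17}
(C ∩ (B ∪ C))^c = {4, 6, 7, 10, 12}
B ∪ (C ∩ (B ∪ C))^c = {3, 4, 6, 7, 8, 10, 11, 12, 15, 16, 17}
(A ∩ D) ∪ (B ∪ (C ∩ (B ∪ C))^c) = {3, 4, 6, 7, 8, 10, 11, 12, 15, 16, 17}

{3, 4, 6, 7, 8, 10, 11, 12, 15, 16, 17}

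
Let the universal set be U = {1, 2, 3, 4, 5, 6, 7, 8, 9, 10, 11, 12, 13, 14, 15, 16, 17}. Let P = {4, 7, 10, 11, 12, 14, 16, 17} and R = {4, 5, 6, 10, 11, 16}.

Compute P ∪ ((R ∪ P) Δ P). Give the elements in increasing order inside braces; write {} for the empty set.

{4, 5, 6, 7, 10, 11, 12, 14, 16, 17}

R ∪ P = {4, 5, 6, 7, 10, 11, 12, 14, 16, 17}
(R ∪ P) Δ P = {5, 6}
P ∪ ((R ∪ P) Δ P) = {4, 5, 6, 7, 10, 11, 12, 14, 16, 17}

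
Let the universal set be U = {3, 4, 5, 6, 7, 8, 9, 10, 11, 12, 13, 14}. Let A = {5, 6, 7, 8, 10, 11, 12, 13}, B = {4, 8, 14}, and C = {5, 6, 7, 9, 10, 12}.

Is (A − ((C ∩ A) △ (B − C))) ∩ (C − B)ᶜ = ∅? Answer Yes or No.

C ∩ A = {5, 6, 7, 10, 12}
B − C = {4, 8, 14}
(C ∩ A) △ (B − C) = {4, 5, 6, 7, 8, 10, 12, 14}
A − ((C ∩ A) △ (B − C)) = {11, 13}
C − B = {5, 6, 7, 9, 10, 12}
(C − B)ᶜ = {3, 4, 8, 11, 13, 14}
11 lies in both, so they are not disjoint.

No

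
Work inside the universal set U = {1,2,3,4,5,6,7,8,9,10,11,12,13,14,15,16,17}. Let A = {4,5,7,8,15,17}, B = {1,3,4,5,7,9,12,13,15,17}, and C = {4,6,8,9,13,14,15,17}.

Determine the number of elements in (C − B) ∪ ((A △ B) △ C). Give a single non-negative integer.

C − B = {6,8,14}
A △ B = {1,3,8,9,12,13}
(A △ B) △ C = {1,3,4,6,12,14,15,17}
(C − B) ∪ ((A △ B) △ C) = {1,3,4,6,8,12,14,15,17}
|(C − B) ∪ ((A △ B) △ C)| = 9

9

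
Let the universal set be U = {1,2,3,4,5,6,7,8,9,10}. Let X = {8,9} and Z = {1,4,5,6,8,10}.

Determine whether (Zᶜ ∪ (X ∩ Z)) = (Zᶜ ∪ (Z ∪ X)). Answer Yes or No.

Zᶜ = {2,3,7,9}
X ∩ Z = {8}
Zᶜ ∪ (X ∩ Z) = {2,3,7,8,9}
Z ∪ X = {1,4,5,6,8,9,10}
Zᶜ ∪ (Z ∪ X) = {1,2,3,4,5,6,7,8,9,10}
1 ∈ Zᶜ ∪ (Z ∪ X) but 1 ∉ Zᶜ ∪ (X ∩ Z), so they differ.

No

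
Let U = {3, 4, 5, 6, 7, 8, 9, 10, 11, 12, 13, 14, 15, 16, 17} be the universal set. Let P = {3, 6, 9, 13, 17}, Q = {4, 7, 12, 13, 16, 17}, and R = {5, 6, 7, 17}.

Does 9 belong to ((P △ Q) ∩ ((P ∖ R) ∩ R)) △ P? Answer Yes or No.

Yes

9 ∈ P and 9 ∉ Q, so 9 ∈ P △ Q
9 ∈ P and 9 ∉ R, so 9 ∈ P ∖ R
9 ∈ (P ∖ R) and 9 ∉ R, so 9 ∉ (P ∖ R) ∩ R
9 ∈ (P △ Q) and 9 ∉ ((P ∖ R) ∩ R), so 9 ∉ (P △ Q) ∩ ((P ∖ R) ∩ R)
9 ∉ ((P △ Q) ∩ ((P ∖ R) ∩ R)) and 9 ∈ P, so 9 ∈ ((P △ Q) ∩ ((P ∖ R) ∩ R)) △ P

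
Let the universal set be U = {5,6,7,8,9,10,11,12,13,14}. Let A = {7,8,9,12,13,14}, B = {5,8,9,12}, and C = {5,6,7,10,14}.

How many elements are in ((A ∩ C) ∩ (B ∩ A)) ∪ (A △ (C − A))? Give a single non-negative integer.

9

A ∩ C = {7,14}
B ∩ A = {8,9,12}
(A ∩ C) ∩ (B ∩ A) = {}
C − A = {5,6,10}
A △ (C − A) = {5,6,7,8,9,10,12,13,14}
((A ∩ C) ∩ (B ∩ A)) ∪ (A △ (C − A)) = {5,6,7,8,9,10,12,13,14}
|((A ∩ C) ∩ (B ∩ A)) ∪ (A △ (C − A))| = 9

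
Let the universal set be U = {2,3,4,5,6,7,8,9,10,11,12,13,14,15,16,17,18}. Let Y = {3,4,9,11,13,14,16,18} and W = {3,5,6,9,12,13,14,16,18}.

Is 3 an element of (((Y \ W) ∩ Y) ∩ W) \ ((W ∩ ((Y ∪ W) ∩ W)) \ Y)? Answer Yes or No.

No

3 ∈ Y and 3 ∈ W, so 3 ∉ Y \ W
3 ∉ (Y \ W) and 3 ∈ Y, so 3 ∉ (Y \ W) ∩ Y
3 ∉ ((Y \ W) ∩ Y) and 3 ∈ W, so 3 ∉ ((Y \ W) ∩ Y) ∩ W
3 ∈ Y and 3 ∈ W, so 3 ∈ Y ∪ W
3 ∈ (Y ∪ W) and 3 ∈ W, so 3 ∈ (Y ∪ W) ∩ W
3 ∈ W and 3 ∈ ((Y ∪ W) ∩ W), so 3 ∈ W ∩ ((Y ∪ W) ∩ W)
3 ∈ (W ∩ ((Y ∪ W) ∩ W)) and 3 ∈ Y, so 3 ∉ (W ∩ ((Y ∪ W) ∩ W)) \ Y
3 ∉ (((Y \ W) ∩ Y) ∩ W) and 3 ∉ ((W ∩ ((Y ∪ W) ∩ W)) \ Y), so 3 ∉ (((Y \ W) ∩ Y) ∩ W) \ ((W ∩ ((Y ∪ W) ∩ W)) \ Y)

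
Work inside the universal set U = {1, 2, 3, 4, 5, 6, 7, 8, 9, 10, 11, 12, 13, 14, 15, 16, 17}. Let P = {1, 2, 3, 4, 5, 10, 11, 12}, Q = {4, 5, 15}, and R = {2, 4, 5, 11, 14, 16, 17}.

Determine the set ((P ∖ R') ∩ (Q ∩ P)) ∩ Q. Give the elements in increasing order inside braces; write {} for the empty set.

{4, 5}

R' = {1, 3, 6, 7, 8, 9, 10, 12, 13, 15}
P ∖ R' = {2, 4, 5, 11}
Q ∩ P = {4, 5}
(P ∖ R') ∩ (Q ∩ P) = {4, 5}
((P ∖ R') ∩ (Q ∩ P)) ∩ Q = {4, 5}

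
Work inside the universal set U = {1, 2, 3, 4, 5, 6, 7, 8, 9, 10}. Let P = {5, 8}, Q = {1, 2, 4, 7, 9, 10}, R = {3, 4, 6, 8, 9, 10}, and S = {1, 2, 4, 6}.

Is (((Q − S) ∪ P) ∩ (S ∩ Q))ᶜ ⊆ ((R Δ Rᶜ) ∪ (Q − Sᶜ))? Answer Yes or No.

Yes

Q − S = {7, 9, 10}
(Q − S) ∪ P = {5, 7, 8, 9, 10}
S ∩ Q = {1, 2, 4}
((Q − S) ∪ P) ∩ (S ∩ Q) = {}
(((Q − S) ∪ P) ∩ (S ∩ Q))ᶜ = {1, 2, 3, 4, 5, 6, 7, 8, 9, 10}
Rᶜ = {1, 2, 5, 7}
R Δ Rᶜ = {1, 2, 3, 4, 5, 6, 7, 8, 9, 10}
Sᶜ = {3, 5, 7, 8, 9, 10}
Q − Sᶜ = {1, 2, 4}
(R Δ Rᶜ) ∪ (Q − Sᶜ) = {1, 2, 3, 4, 5, 6, 7, 8, 9, 10}
Every element of {1, 2, 3, 4, 5, 6, 7, 8, 9, 10} is in {1, 2, 3, 4, 5, 6, 7, 8, 9, 10}, so (((Q − S) ∪ P) ∩ (S ∩ Q))ᶜ ⊆ (R Δ Rᶜ) ∪ (Q − Sᶜ).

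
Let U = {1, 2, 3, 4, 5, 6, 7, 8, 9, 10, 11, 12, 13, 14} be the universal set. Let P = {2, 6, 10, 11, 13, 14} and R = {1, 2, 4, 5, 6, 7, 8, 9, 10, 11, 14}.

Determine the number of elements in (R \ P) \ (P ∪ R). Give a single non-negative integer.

R \ P = {1, 4, 5, 7, 8, 9}
P ∪ R = {1, 2, 4, 5, 6, 7, 8, 9, 10, 11, 13, 14}
(R \ P) \ (P ∪ R) = {}
|(R \ P) \ (P ∪ R)| = 0

0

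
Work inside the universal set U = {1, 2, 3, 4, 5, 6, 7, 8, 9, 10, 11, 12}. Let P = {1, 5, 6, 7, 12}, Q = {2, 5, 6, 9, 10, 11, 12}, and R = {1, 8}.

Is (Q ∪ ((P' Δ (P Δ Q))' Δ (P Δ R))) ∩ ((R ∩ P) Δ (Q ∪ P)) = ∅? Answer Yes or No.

P' = {2, 3, 4, 8, 9, 10, 11}
P Δ Q = {1, 2, 7, 9, 10, 11}
P' Δ (P Δ Q) = {1, 3, 4, 7, 8}
(P' Δ (P Δ Q))' = {2, 5, 6, 9, 10, 11, 12}
P Δ R = {5, 6, 7, 8, 12}
(P' Δ (P Δ Q))' Δ (P Δ R) = {2, 7, 8, 9, 10, 11}
Q ∪ ((P' Δ (P Δ Q))' Δ (P Δ R)) = {2, 5, 6, 7, 8, 9, 10, 11, 12}
R ∩ P = {1}
Q ∪ P = {1, 2, 5, 6, 7, 9, 10, 11, 12}
(R ∩ P) Δ (Q ∪ P) = {2, 5, 6, 7, 9, 10, 11, 12}
2 lies in both, so they are not disjoint.

No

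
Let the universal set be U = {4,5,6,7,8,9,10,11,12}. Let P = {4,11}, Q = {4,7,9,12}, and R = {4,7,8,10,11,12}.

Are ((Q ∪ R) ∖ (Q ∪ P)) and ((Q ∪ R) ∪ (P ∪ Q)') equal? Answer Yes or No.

Q ∪ R = {4,7,8,9,10,11,12}
Q ∪ P = {4,7,9,11,12}
(Q ∪ R) ∖ (Q ∪ P) = {8,10}
P ∪ Q = {4,7,9,11,12}
(P ∪ Q)' = {5,6,8,10}
(Q ∪ R) ∪ (P ∪ Q)' = {4,5,6,7,8,9,10,11,12}
4 ∈ (Q ∪ R) ∪ (P ∪ Q)' but 4 ∉ (Q ∪ R) ∖ (Q ∪ P), so they differ.

No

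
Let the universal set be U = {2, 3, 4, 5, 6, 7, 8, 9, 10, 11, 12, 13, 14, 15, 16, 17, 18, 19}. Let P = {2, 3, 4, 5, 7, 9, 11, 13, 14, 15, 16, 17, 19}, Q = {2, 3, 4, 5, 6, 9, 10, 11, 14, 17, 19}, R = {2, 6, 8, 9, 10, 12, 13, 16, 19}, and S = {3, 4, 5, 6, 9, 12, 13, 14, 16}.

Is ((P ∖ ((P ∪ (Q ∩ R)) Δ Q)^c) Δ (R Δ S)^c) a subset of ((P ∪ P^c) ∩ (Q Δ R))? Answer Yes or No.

Q ∩ R = {2, 6, 9, 10, 19}
P ∪ (Q ∩ R) = {2, 3, 4, 5, 6, 7, 9, 10, 11, 13, 14, 15, 16, 17, 19}
(P ∪ (Q ∩ R)) Δ Q = {7, 13, 15, 16}
((P ∪ (Q ∩ R)) Δ Q)^c = {2, 3, 4, 5, 6, 8, 9, 10, 11, 12, 14, 17, 18, 19}
P ∖ ((P ∪ (Q ∩ R)) Δ Q)^c = {7, 13, 15, 16}
R Δ S = {2, 3, 4, 5, 8, 10, 14, 19}
(R Δ S)^c = {6, 7, 9, 11, 12, 13, 15, 16, 17, 18}
(P ∖ ((P ∪ (Q ∩ R)) Δ Q)^c) Δ (R Δ S)^c = {6, 9, 11, 12, 17, 18}
P^c = {6, 8, 10, 12, 18}
P ∪ P^c = {2, 3, 4, 5, 6, 7, 8, 9, 10, 11, 12, 13, 14, 15, 16, 17, 18, 19}
Q Δ R = {3, 4, 5, 8, 11, 12, 13, 14, 16, 17}
(P ∪ P^c) ∩ (Q Δ R) = {3, 4, 5, 8, 11, 12, 13, 14, 16, 17}
6 ∈ (P ∖ ((P ∪ (Q ∩ R)) Δ Q)^c) Δ (R Δ S)^c but 6 ∉ (P ∪ P^c) ∩ (Q Δ R), so the inclusion fails.

No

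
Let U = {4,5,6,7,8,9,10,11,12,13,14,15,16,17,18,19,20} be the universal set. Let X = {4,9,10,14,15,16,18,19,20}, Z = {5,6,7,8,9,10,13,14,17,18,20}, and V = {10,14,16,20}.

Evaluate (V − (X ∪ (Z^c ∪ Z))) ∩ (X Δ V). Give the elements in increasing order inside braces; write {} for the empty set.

Z^c = {4,11,12,15,16,19}
Z^c ∪ Z = {4,5,6,7,8,9,10,11,12,13,14,15,16,17,18,19,20}
X ∪ (Z^c ∪ Z) = {4,5,6,7,8,9,10,11,12,13,14,15,16,17,18,19,20}
V − (X ∪ (Z^c ∪ Z)) = {}
X Δ V = {4,9,15,18,19}
(V − (X ∪ (Z^c ∪ Z))) ∩ (X Δ V) = {}

{}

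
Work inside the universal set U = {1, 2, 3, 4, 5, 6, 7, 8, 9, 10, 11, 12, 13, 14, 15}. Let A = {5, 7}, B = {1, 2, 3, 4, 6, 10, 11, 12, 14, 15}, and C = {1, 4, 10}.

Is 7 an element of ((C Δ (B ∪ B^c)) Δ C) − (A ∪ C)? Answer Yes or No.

No

7 ∉ B, so 7 ∈ B^c
7 ∉ B and 7 ∈ B^c, so 7 ∈ B ∪ B^c
7 ∉ C and 7 ∈ (B ∪ B^c), so 7 ∈ C Δ (B ∪ B^c)
7 ∈ (C Δ (B ∪ B^c)) and 7 ∉ C, so 7 ∈ (C Δ (B ∪ B^c)) Δ C
7 ∈ A and 7 ∉ C, so 7 ∈ A ∪ C
7 ∈ ((C Δ (B ∪ B^c)) Δ C) and 7 ∈ (A ∪ C), so 7 ∉ ((C Δ (B ∪ B^c)) Δ C) − (A ∪ C)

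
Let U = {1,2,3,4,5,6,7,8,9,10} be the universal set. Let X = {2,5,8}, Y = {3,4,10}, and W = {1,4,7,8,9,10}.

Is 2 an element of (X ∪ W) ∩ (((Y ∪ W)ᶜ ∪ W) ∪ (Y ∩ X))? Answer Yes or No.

2 ∈ X and 2 ∉ W, so 2 ∈ X ∪ W
2 ∉ Y and 2 ∉ W, so 2 ∉ Y ∪ W
2 ∈ (Y ∪ W)ᶜ since 2 ∉ (Y ∪ W)
2 ∈ (Y ∪ W)ᶜ and 2 ∉ W, so 2 ∈ (Y ∪ W)ᶜ ∪ W
2 ∉ Y and 2 ∈ X, so 2 ∉ Y ∩ X
2 ∈ ((Y ∪ W)ᶜ ∪ W) and 2 ∉ (Y ∩ X), so 2 ∈ ((Y ∪ W)ᶜ ∪ W) ∪ (Y ∩ X)
2 ∈ (X ∪ W) and 2 ∈ (((Y ∪ W)ᶜ ∪ W) ∪ (Y ∩ X)), so 2 ∈ (X ∪ W) ∩ (((Y ∪ W)ᶜ ∪ W) ∪ (Y ∩ X))

Yes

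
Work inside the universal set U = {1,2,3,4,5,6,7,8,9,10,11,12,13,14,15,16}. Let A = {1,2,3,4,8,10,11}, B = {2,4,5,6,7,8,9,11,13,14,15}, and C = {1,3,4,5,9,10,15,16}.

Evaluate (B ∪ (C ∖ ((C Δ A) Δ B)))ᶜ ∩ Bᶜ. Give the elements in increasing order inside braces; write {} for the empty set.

C Δ A = {2,5,8,9,11,15,16}
(C Δ A) Δ B = {4,6,7,13,14,16}
C ∖ ((C Δ A) Δ B) = {1,3,5,9,10,15}
B ∪ (C ∖ ((C Δ A) Δ B)) = {1,2,3,4,5,6,7,8,9,10,11,13,14,15}
(B ∪ (C ∖ ((C Δ A) Δ B)))ᶜ = {12,16}
Bᶜ = {1,3,10,12,16}
(B ∪ (C ∖ ((C Δ A) Δ B)))ᶜ ∩ Bᶜ = {12,16}

{12,16}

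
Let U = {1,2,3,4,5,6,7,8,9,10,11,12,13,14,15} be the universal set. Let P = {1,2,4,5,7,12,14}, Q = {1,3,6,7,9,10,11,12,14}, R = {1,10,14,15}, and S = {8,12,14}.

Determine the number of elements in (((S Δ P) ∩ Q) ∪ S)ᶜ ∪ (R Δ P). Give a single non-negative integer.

S Δ P = {1,2,4,5,7,8}
(S Δ P) ∩ Q = {1,7}
((S Δ P) ∩ Q) ∪ S = {1,7,8,12,14}
(((S Δ P) ∩ Q) ∪ S)ᶜ = {2,3,4,5,6,9,10,11,13,15}
R Δ P = {2,4,5,7,10,12,15}
(((S Δ P) ∩ Q) ∪ S)ᶜ ∪ (R Δ P) = {2,3,4,5,6,7,9,10,11,12,13,15}
|(((S Δ P) ∩ Q) ∪ S)ᶜ ∪ (R Δ P)| = 12

12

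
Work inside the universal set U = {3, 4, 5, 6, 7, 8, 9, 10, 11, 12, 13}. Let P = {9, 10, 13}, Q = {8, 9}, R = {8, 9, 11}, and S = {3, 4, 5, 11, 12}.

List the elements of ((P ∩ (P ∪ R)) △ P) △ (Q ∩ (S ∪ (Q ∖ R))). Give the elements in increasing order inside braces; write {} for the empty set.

P ∪ R = {8, 9, 10, 11, 13}
P ∩ (P ∪ R) = {9, 10, 13}
(P ∩ (P ∪ R)) △ P = {}
Q ∖ R = {}
S ∪ (Q ∖ R) = {3, 4, 5, 11, 12}
Q ∩ (S ∪ (Q ∖ R)) = {}
((P ∩ (P ∪ R)) △ P) △ (Q ∩ (S ∪ (Q ∖ R))) = {}

{}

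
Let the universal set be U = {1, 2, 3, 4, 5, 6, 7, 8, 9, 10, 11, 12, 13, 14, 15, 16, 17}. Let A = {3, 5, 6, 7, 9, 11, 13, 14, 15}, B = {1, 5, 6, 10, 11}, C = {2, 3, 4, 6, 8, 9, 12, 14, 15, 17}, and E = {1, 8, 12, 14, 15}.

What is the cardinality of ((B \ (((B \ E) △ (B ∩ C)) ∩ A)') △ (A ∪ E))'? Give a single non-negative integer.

B \ E = {5, 6, 10, 11}
B ∩ C = {6}
(B \ E) △ (B ∩ C) = {5, 10, 11}
((B \ E) △ (B ∩ C)) ∩ A = {5, 11}
(((B \ E) △ (B ∩ C)) ∩ A)' = {1, 2, 3, 4, 6, 7, 8, 9, 10, 12, 13, 14, 15, 16, 17}
B \ (((B \ E) △ (B ∩ C)) ∩ A)' = {5, 11}
A ∪ E = {1, 3, 5, 6, 7, 8, 9, 11, 12, 13, 14, 15}
(B \ (((B \ E) △ (B ∩ C)) ∩ A)') △ (A ∪ E) = {1, 3, 6, 7, 8, 9, 12, 13, 14, 15}
((B \ (((B \ E) △ (B ∩ C)) ∩ A)') △ (A ∪ E))' = {2, 4, 5, 10, 11, 16, 17}
|((B \ (((B \ E) △ (B ∩ C)) ∩ A)') △ (A ∪ E))'| = 7

7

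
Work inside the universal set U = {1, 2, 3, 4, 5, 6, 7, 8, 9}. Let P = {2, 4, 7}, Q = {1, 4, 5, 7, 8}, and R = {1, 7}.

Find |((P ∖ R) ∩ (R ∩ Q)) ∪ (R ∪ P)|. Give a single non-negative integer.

4

P ∖ R = {2, 4}
R ∩ Q = {1, 7}
(P ∖ R) ∩ (R ∩ Q) = {}
R ∪ P = {1, 2, 4, 7}
((P ∖ R) ∩ (R ∩ Q)) ∪ (R ∪ P) = {1, 2, 4, 7}
|((P ∖ R) ∩ (R ∩ Q)) ∪ (R ∪ P)| = 4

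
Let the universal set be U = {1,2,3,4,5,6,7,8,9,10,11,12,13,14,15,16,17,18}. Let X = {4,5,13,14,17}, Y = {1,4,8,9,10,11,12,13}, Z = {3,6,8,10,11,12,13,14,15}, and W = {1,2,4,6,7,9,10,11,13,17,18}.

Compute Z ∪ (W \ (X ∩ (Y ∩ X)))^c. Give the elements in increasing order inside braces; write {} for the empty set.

Y ∩ X = {4,13}
X ∩ (Y ∩ X) = {4,13}
W \ (X ∩ (Y ∩ X)) = {1,2,6,7,9,10,11,17,18}
(W \ (X ∩ (Y ∩ X)))^c = {3,4,5,8,12,13,14,15,16}
Z ∪ (W \ (X ∩ (Y ∩ X)))^c = {3,4,5,6,8,10,11,12,13,14,15,16}

{3,4,5,6,8,10,11,12,13,14,15,16}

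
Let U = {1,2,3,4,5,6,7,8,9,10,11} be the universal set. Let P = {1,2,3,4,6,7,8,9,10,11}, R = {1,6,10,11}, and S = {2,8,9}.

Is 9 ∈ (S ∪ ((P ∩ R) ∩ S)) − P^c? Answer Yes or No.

Yes

9 ∈ P and 9 ∉ R, so 9 ∉ P ∩ R
9 ∉ (P ∩ R) and 9 ∈ S, so 9 ∉ (P ∩ R) ∩ S
9 ∈ S and 9 ∉ ((P ∩ R) ∩ S), so 9 ∈ S ∪ ((P ∩ R) ∩ S)
9 ∈ P, so 9 ∉ P^c
9 ∈ (S ∪ ((P ∩ R) ∩ S)) and 9 ∉ P^c, so 9 ∈ (S ∪ ((P ∩ R) ∩ S)) − P^c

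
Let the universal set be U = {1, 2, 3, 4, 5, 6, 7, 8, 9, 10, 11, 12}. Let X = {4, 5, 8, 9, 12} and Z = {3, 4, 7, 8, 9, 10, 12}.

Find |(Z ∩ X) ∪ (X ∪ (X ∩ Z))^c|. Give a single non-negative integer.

11

Z ∩ X = {4, 8, 9, 12}
X ∩ Z = {4, 8, 9, 12}
X ∪ (X ∩ Z) = {4, 5, 8, 9, 12}
(X ∪ (X ∩ Z))^c = {1, 2, 3, 6, 7, 10, 11}
(Z ∩ X) ∪ (X ∪ (X ∩ Z))^c = {1, 2, 3, 4, 6, 7, 8, 9, 10, 11, 12}
|(Z ∩ X) ∪ (X ∪ (X ∩ Z))^c| = 11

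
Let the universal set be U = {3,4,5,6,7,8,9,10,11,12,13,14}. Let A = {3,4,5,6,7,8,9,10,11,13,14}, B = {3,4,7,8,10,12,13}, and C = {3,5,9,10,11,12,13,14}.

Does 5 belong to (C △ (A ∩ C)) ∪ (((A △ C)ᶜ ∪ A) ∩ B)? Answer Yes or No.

No

5 ∈ A and 5 ∈ C, so 5 ∈ A ∩ C
5 ∈ C and 5 ∈ (A ∩ C), so 5 ∉ C △ (A ∩ C)
5 ∈ A and 5 ∈ C, so 5 ∉ A △ C
5 ∈ (A △ C)ᶜ since 5 ∉ (A △ C)
5 ∈ (A △ C)ᶜ and 5 ∈ A, so 5 ∈ (A △ C)ᶜ ∪ A
5 ∈ ((A △ C)ᶜ ∪ A) and 5 ∉ B, so 5 ∉ ((A △ C)ᶜ ∪ A) ∩ B
5 ∉ (C △ (A ∩ C)) and 5 ∉ (((A △ C)ᶜ ∪ A) ∩ B), so 5 ∉ (C △ (A ∩ C)) ∪ (((A △ C)ᶜ ∪ A) ∩ B)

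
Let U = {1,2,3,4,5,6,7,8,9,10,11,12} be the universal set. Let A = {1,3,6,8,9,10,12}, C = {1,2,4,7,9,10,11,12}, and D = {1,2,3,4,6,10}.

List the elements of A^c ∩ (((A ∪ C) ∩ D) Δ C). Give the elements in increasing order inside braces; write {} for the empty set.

A^c = {2,4,5,7,11}
A ∪ C = {1,2,3,4,6,7,8,9,10,11,12}
(A ∪ C) ∩ D = {1,2,3,4,6,10}
((A ∪ C) ∩ D) Δ C = {3,6,7,9,11,12}
A^c ∩ (((A ∪ C) ∩ D) Δ C) = {7,11}

{7,11}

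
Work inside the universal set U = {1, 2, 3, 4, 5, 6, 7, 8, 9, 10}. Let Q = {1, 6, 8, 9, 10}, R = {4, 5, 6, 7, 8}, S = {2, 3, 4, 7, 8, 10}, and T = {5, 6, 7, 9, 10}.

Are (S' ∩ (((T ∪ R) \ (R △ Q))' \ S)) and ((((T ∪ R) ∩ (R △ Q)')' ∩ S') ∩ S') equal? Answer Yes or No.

Yes

S' = {1, 5, 6, 9}
T ∪ R = {4, 5, 6, 7, 8, 9, 10}
R △ Q = {1, 4, 5, 7, 9, 10}
(T ∪ R) \ (R △ Q) = {6, 8}
((T ∪ R) \ (R △ Q))' = {1, 2, 3, 4, 5, 7, 9, 10}
((T ∪ R) \ (R △ Q))' \ S = {1, 5, 9}
S' ∩ (((T ∪ R) \ (R △ Q))' \ S) = {1, 5, 9}
(R △ Q)' = {2, 3, 6, 8}
(T ∪ R) ∩ (R △ Q)' = {6, 8}
((T ∪ R) ∩ (R △ Q)')' = {1, 2, 3, 4, 5, 7, 9, 10}
((T ∪ R) ∩ (R △ Q)')' ∩ S' = {1, 5, 9}
(((T ∪ R) ∩ (R △ Q)')' ∩ S') ∩ S' = {1, 5, 9}
Both equal {1, 5, 9}, so S' ∩ (((T ∪ R) \ (R △ Q))' \ S) = (((T ∪ R) ∩ (R △ Q)')' ∩ S') ∩ S'.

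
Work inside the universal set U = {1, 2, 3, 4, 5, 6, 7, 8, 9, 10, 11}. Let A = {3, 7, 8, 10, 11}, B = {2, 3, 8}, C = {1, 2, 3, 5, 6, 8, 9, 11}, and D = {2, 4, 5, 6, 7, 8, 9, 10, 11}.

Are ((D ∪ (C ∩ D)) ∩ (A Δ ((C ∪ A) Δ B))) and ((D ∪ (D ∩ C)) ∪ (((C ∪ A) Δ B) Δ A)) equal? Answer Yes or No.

C ∩ D = {2, 5, 6, 8, 9, 11}
D ∪ (C ∩ D) = {2, 4, 5, 6, 7, 8, 9, 10, 11}
C ∪ A = {1, 2, 3, 5, 6, 7, 8, 9, 10, 11}
(C ∪ A) Δ B = {1, 5, 6, 7, 9, 10, 11}
A Δ ((C ∪ A) Δ B) = {1, 3, 5, 6, 8, 9}
(D ∪ (C ∩ D)) ∩ (A Δ ((C ∪ A) Δ B)) = {5, 6, 8, 9}
D ∩ C = {2, 5, 6, 8, 9, 11}
D ∪ (D ∩ C) = {2, 4, 5, 6, 7, 8, 9, 10, 11}
((C ∪ A) Δ B) Δ A = {1, 3, 5, 6, 8, 9}
(D ∪ (D ∩ C)) ∪ (((C ∪ A) Δ B) Δ A) = {1, 2, 3, 4, 5, 6, 7, 8, 9, 10, 11}
1 ∈ (D ∪ (D ∩ C)) ∪ (((C ∪ A) Δ B) Δ A) but 1 ∉ (D ∪ (C ∩ D)) ∩ (A Δ ((C ∪ A) Δ B)), so they differ.

No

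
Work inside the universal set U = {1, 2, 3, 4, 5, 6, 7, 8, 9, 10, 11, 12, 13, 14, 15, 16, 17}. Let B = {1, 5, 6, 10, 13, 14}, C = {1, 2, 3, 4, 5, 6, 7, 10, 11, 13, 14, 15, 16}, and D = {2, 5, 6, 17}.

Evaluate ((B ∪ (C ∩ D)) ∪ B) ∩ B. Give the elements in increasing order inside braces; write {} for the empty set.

{1, 5, 6, 10, 13, 14}

C ∩ D = {2, 5, 6}
B ∪ (C ∩ D) = {1, 2, 5, 6, 10, 13, 14}
(B ∪ (C ∩ D)) ∪ B = {1, 2, 5, 6, 10, 13, 14}
((B ∪ (C ∩ D)) ∪ B) ∩ B = {1, 5, 6, 10, 13, 14}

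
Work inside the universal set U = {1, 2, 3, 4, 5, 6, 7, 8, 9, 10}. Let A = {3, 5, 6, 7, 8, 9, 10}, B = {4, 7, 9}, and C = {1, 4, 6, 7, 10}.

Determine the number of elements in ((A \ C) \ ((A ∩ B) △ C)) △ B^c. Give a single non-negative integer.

A \ C = {3, 5, 8, 9}
A ∩ B = {7, 9}
(A ∩ B) △ C = {1, 4, 6, 9, 10}
(A \ C) \ ((A ∩ B) △ C) = {3, 5, 8}
B^c = {1, 2, 3, 5, 6, 8, 10}
((A \ C) \ ((A ∩ B) △ C)) △ B^c = {1, 2, 6, 10}
|((A \ C) \ ((A ∩ B) △ C)) △ B^c| = 4

4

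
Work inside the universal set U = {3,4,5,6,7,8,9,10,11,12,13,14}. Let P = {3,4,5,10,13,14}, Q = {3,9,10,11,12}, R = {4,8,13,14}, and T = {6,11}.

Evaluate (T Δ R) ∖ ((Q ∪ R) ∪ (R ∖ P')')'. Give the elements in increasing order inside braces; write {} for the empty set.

T Δ R = {4,6,8,11,13,14}
Q ∪ R = {3,4,8,9,10,11,12,13,14}
P' = {6,7,8,9,11,12}
R ∖ P' = {4,13,14}
(R ∖ P')' = {3,5,6,7,8,9,10,11,12}
(Q ∪ R) ∪ (R ∖ P')' = {3,4,5,6,7,8,9,10,11,12,13,14}
((Q ∪ R) ∪ (R ∖ P')')' = {}
(T Δ R) ∖ ((Q ∪ R) ∪ (R ∖ P')')' = {4,6,8,11,13,14}

{4,6,8,11,13,14}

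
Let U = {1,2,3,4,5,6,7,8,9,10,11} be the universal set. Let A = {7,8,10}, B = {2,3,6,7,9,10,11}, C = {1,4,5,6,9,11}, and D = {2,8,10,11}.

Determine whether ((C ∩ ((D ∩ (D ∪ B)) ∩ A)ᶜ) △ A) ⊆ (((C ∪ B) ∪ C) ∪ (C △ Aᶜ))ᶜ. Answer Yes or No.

D ∪ B = {2,3,6,7,8,9,10,11}
D ∩ (D ∪ B) = {2,8,10,11}
(D ∩ (D ∪ B)) ∩ A = {8,10}
((D ∩ (D ∪ B)) ∩ A)ᶜ = {1,2,3,4,5,6,7,9,11}
C ∩ ((D ∩ (D ∪ B)) ∩ A)ᶜ = {1,4,5,6,9,11}
(C ∩ ((D ∩ (D ∪ B)) ∩ A)ᶜ) △ A = {1,4,5,6,7,8,9,10,11}
C ∪ B = {1,2,3,4,5,6,7,9,10,11}
(C ∪ B) ∪ C = {1,2,3,4,5,6,7,9,10,11}
Aᶜ = {1,2,3,4,5,6,9,11}
C △ Aᶜ = {2,3}
((C ∪ B) ∪ C) ∪ (C △ Aᶜ) = {1,2,3,4,5,6,7,9,10,11}
(((C ∪ B) ∪ C) ∪ (C △ Aᶜ))ᶜ = {8}
1 ∈ (C ∩ ((D ∩ (D ∪ B)) ∩ A)ᶜ) △ A but 1 ∉ (((C ∪ B) ∪ C) ∪ (C △ Aᶜ))ᶜ, so the inclusion fails.

No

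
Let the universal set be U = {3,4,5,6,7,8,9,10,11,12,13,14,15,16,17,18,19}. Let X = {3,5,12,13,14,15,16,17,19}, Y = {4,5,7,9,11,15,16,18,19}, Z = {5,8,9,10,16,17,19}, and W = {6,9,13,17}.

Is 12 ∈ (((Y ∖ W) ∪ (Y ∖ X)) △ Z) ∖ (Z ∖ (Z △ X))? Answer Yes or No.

12 ∉ Y and 12 ∉ W, so 12 ∉ Y ∖ W
12 ∉ Y and 12 ∈ X, so 12 ∉ Y ∖ X
12 ∉ (Y ∖ W) and 12 ∉ (Y ∖ X), so 12 ∉ (Y ∖ W) ∪ (Y ∖ X)
12 ∉ ((Y ∖ W) ∪ (Y ∖ X)) and 12 ∉ Z, so 12 ∉ ((Y ∖ W) ∪ (Y ∖ X)) △ Z
12 ∉ Z and 12 ∈ X, so 12 ∈ Z △ X
12 ∉ Z and 12 ∈ (Z △ X), so 12 ∉ Z ∖ (Z △ X)
12 ∉ (((Y ∖ W) ∪ (Y ∖ X)) △ Z) and 12 ∉ (Z ∖ (Z △ X)), so 12 ∉ (((Y ∖ W) ∪ (Y ∖ X)) △ Z) ∖ (Z ∖ (Z △ X))

No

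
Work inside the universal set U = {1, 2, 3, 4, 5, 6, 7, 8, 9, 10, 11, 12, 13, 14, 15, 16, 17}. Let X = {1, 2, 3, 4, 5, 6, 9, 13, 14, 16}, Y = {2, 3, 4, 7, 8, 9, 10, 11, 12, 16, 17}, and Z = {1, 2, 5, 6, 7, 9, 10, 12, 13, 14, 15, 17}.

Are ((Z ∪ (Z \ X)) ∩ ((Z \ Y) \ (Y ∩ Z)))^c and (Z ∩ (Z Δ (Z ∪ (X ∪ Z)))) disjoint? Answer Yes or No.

Yes

Z \ X = {7, 10, 12, 15, 17}
Z ∪ (Z \ X) = {1, 2, 5, 6, 7, 9, 10, 12, 13, 14, 15, 17}
Z \ Y = {1, 5, 6, 13, 14, 15}
Y ∩ Z = {2, 7, 9, 10, 12, 17}
(Z \ Y) \ (Y ∩ Z) = {1, 5, 6, 13, 14, 15}
(Z ∪ (Z \ X)) ∩ ((Z \ Y) \ (Y ∩ Z)) = {1, 5, 6, 13, 14, 15}
((Z ∪ (Z \ X)) ∩ ((Z \ Y) \ (Y ∩ Z)))^c = {2, 3, 4, 7, 8, 9, 10, 11, 12, 16, 17}
X ∪ Z = {1, 2, 3, 4, 5, 6, 7, 9, 10, 12, 13, 14, 15, 16, 17}
Z ∪ (X ∪ Z) = {1, 2, 3, 4, 5, 6, 7, 9, 10, 12, 13, 14, 15, 16, 17}
Z Δ (Z ∪ (X ∪ Z)) = {3, 4, 16}
Z ∩ (Z Δ (Z ∪ (X ∪ Z))) = {}
{2, 3, 4, 7, 8, 9, 10, 11, 12, 16, 17} and {} share no elements.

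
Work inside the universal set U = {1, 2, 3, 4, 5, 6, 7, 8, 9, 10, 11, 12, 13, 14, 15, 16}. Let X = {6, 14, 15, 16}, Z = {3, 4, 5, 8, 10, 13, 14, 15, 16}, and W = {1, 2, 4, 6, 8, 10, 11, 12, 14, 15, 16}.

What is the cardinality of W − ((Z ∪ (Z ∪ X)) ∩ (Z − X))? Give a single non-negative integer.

Z ∪ X = {3, 4, 5, 6, 8, 10, 13, 14, 15, 16}
Z ∪ (Z ∪ X) = {3, 4, 5, 6, 8, 10, 13, 14, 15, 16}
Z − X = {3, 4, 5, 8, 10, 13}
(Z ∪ (Z ∪ X)) ∩ (Z − X) = {3, 4, 5, 8, 10, 13}
W − ((Z ∪ (Z ∪ X)) ∩ (Z − X)) = {1, 2, 6, 11, 12, 14, 15, 16}
|W − ((Z ∪ (Z ∪ X)) ∩ (Z − X))| = 8

8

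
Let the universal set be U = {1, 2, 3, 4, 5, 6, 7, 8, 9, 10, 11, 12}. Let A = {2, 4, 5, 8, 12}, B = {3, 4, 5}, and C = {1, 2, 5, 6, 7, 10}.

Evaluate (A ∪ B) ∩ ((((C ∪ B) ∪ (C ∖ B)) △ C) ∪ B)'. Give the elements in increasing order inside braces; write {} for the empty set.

{2, 8, 12}

A ∪ B = {2, 3, 4, 5, 8, 12}
C ∪ B = {1, 2, 3, 4, 5, 6, 7, 10}
C ∖ B = {1, 2, 6, 7, 10}
(C ∪ B) ∪ (C ∖ B) = {1, 2, 3, 4, 5, 6, 7, 10}
((C ∪ B) ∪ (C ∖ B)) △ C = {3, 4}
(((C ∪ B) ∪ (C ∖ B)) △ C) ∪ B = {3, 4, 5}
((((C ∪ B) ∪ (C ∖ B)) △ C) ∪ B)' = {1, 2, 6, 7, 8, 9, 10, 11, 12}
(A ∪ B) ∩ ((((C ∪ B) ∪ (C ∖ B)) △ C) ∪ B)' = {2, 8, 12}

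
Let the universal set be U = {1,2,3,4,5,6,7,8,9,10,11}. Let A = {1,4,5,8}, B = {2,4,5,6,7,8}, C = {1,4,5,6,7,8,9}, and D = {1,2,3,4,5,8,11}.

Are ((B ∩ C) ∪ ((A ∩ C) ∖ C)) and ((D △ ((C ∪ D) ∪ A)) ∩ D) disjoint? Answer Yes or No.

B ∩ C = {4,5,6,7,8}
A ∩ C = {1,4,5,8}
(A ∩ C) ∖ C = {}
(B ∩ C) ∪ ((A ∩ C) ∖ C) = {4,5,6,7,8}
C ∪ D = {1,2,3,4,5,6,7,8,9,11}
(C ∪ D) ∪ A = {1,2,3,4,5,6,7,8,9,11}
D △ ((C ∪ D) ∪ A) = {6,7,9}
(D △ ((C ∪ D) ∪ A)) ∩ D = {}
{4,5,6,7,8} and {} share no elements.

Yes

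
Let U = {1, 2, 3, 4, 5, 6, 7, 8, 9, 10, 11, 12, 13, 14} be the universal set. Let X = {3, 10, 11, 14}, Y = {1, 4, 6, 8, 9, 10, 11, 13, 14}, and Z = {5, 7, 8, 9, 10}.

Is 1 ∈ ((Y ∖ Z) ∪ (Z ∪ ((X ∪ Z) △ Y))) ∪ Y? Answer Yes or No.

Yes

1 ∈ Y and 1 ∉ Z, so 1 ∈ Y ∖ Z
1 ∉ X and 1 ∉ Z, so 1 ∉ X ∪ Z
1 ∉ (X ∪ Z) and 1 ∈ Y, so 1 ∈ (X ∪ Z) △ Y
1 ∉ Z and 1 ∈ ((X ∪ Z) △ Y), so 1 ∈ Z ∪ ((X ∪ Z) △ Y)
1 ∈ (Y ∖ Z) and 1 ∈ (Z ∪ ((X ∪ Z) △ Y)), so 1 ∈ (Y ∖ Z) ∪ (Z ∪ ((X ∪ Z) △ Y))
1 ∈ ((Y ∖ Z) ∪ (Z ∪ ((X ∪ Z) △ Y))) and 1 ∈ Y, so 1 ∈ ((Y ∖ Z) ∪ (Z ∪ ((X ∪ Z) △ Y))) ∪ Y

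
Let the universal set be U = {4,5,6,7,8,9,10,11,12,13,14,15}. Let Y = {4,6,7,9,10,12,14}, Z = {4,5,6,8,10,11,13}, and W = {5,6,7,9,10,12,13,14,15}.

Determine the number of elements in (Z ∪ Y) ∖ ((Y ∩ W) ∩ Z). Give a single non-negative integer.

9

Z ∪ Y = {4,5,6,7,8,9,10,11,12,13,14}
Y ∩ W = {6,7,9,10,12,14}
(Y ∩ W) ∩ Z = {6,10}
(Z ∪ Y) ∖ ((Y ∩ W) ∩ Z) = {4,5,7,8,9,11,12,13,14}
|(Z ∪ Y) ∖ ((Y ∩ W) ∩ Z)| = 9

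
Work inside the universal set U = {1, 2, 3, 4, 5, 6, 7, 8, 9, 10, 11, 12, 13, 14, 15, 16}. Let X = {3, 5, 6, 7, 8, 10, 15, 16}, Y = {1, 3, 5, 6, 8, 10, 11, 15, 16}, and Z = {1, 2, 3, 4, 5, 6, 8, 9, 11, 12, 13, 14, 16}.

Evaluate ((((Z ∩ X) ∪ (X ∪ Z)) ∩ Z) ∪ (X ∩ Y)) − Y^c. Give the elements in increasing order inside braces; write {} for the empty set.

Z ∩ X = {3, 5, 6, 8, 16}
X ∪ Z = {1, 2, 3, 4, 5, 6, 7, 8, 9, 10, 11, 12, 13, 14, 15, 16}
(Z ∩ X) ∪ (X ∪ Z) = {1, 2, 3, 4, 5, 6, 7, 8, 9, 10, 11, 12, 13, 14, 15, 16}
((Z ∩ X) ∪ (X ∪ Z)) ∩ Z = {1, 2, 3, 4, 5, 6, 8, 9, 11, 12, 13, 14, 16}
X ∩ Y = {3, 5, 6, 8, 10, 15, 16}
(((Z ∩ X) ∪ (X ∪ Z)) ∩ Z) ∪ (X ∩ Y) = {1, 2, 3, 4, 5, 6, 8, 9, 10, 11, 12, 13, 14, 15, 16}
Y^c = {2, 4, 7, 9, 12, 13, 14}
((((Z ∩ X) ∪ (X ∪ Z)) ∩ Z) ∪ (X ∩ Y)) − Y^c = {1, 3, 5, 6, 8, 10, 11, 15, 16}

{1, 3, 5, 6, 8, 10, 11, 15, 16}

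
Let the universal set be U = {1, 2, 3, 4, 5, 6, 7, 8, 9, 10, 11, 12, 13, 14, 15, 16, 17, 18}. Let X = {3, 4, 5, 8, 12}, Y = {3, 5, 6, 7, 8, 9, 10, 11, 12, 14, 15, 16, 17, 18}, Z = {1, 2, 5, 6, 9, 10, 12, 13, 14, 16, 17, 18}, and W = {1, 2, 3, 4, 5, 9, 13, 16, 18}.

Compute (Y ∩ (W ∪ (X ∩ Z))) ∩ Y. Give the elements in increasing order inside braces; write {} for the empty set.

{3, 5, 9, 12, 16, 18}

X ∩ Z = {5, 12}
W ∪ (X ∩ Z) = {1, 2, 3, 4, 5, 9, 12, 13, 16, 18}
Y ∩ (W ∪ (X ∩ Z)) = {3, 5, 9, 12, 16, 18}
(Y ∩ (W ∪ (X ∩ Z))) ∩ Y = {3, 5, 9, 12, 16, 18}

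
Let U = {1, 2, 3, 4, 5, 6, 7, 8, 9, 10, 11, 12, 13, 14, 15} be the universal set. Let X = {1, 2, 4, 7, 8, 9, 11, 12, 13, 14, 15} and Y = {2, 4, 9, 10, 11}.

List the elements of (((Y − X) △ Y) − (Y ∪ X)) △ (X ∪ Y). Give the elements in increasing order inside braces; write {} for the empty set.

Y − X = {10}
(Y − X) △ Y = {2, 4, 9, 11}
Y ∪ X = {1, 2, 4, 7, 8, 9, 10, 11, 12, 13, 14, 15}
((Y − X) △ Y) − (Y ∪ X) = {}
X ∪ Y = {1, 2, 4, 7, 8, 9, 10, 11, 12, 13, 14, 15}
(((Y − X) △ Y) − (Y ∪ X)) △ (X ∪ Y) = {1, 2, 4, 7, 8, 9, 10, 11, 12, 13, 14, 15}

{1, 2, 4, 7, 8, 9, 10, 11, 12, 13, 14, 15}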